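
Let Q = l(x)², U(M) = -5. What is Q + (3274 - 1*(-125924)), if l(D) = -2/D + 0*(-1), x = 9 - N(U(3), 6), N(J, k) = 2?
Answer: 6330706/49 ≈ 1.2920e+5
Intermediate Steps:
x = 7 (x = 9 - 1*2 = 9 - 2 = 7)
l(D) = -2/D (l(D) = -2/D + 0 = -2/D)
Q = 4/49 (Q = (-2/7)² = 4/49 ≈ 0.081633)
Q + (3274 - 1*(-125924)) = 4/49 + (3274 - 1*(-125924)) = 4/49 + (3274 + 125924) = 4/49 + 129198 = 6330706/49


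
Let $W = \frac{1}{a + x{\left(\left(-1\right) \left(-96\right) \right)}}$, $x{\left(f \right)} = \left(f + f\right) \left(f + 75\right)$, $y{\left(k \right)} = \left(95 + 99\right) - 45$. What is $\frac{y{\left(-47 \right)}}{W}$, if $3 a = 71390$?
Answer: $\frac{25313014}{3} \approx 8.4377 \cdot 10^{6}$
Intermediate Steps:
$a = \frac{71390}{3}$ ($a = \frac{1}{3} \cdot 71390 = \frac{71390}{3} \approx 23797.0$)
$y{\left(k \right)} = 149$ ($y{\left(k \right)} = 194 - 45 = 149$)
$x{\left(f \right)} = 2 f \left(75 + f\right)$
$W = \frac{3}{169886}$ ($W = \frac{1}{\frac{71390}{3} + 2 \left(\left(-1\right) \left(-96\right)\right) \left(75 - -96\right)} = \frac{1}{\frac{71390}{3} + 2 \cdot 96 \left(75 + 96\right)} = \frac{1}{\frac{71390}{3} + 2 \cdot 96 \cdot 171} = \frac{1}{\frac{71390}{3} + 32832} = \frac{1}{\frac{169886}{3}} = \frac{3}{169886} \approx 1.7659 \cdot 10^{-5}$)
$\frac{y{\left(-47 \right)}}{W} = \frac{149}{\frac{3}{169886}} = 149 \cdot \frac{169886}{3} = \frac{25313014}{3}$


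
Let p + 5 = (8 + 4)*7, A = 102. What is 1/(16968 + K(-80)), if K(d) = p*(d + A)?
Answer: 1/18706 ≈ 5.3459e-5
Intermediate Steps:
p = 79 (p = -5 + (8 + 4)*7 = -5 + 12*7 = -5 + 84 = 79)
K(d) = 8058 + 79*d (K(d) = 79*(d + 102) = 79*(102 + d) = 8058 + 79*d)
1/(16968 + K(-80)) = 1/(16968 + (8058 + 79*(-80))) = 1/(16968 + (8058 - 6320)) = 1/(16968 + 1738) = 1/18706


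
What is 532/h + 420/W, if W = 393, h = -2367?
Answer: 261688/310077 ≈ 0.84395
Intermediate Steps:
532/h + 420/W = 532/(-2367) + 420/393 = 532*(-1/2367) + 420*(1/393) = -532/2367 + 140/131 = 261688/310077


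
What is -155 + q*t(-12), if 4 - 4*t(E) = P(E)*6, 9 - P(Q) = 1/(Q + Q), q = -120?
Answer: 2705/2 ≈ 1352.5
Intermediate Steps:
P(Q) = 9 - 1/(2*Q) (P(Q) = 9 - 1/(Q + Q) = 9 - 1/(2*Q))
t(E) = -25/2 + 3/(4*E) (t(E) = 1 - (9 - 1/(2*E))*6/4 = 1 - (54 - 3/E)/4 = 1 + (-27/2 + 3/(4*E)) = -25/2 + 3/(4*E))
-155 + q*t(-12) = -155 - 30*(3 - 50*(-12))/(-12) = -155 - 30*(-1)*(3 + 600)/12 = -155 - 30*(-1)*603/12 = -155 - 120*(-201/16) = -155 + 3015/2 = 2705/2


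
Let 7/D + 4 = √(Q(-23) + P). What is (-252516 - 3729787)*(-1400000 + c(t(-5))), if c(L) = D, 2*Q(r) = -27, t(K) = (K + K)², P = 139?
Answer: 1220973876791032/219 - 27876121*√502/219 ≈ 5.5752e+12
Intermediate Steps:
t(K) = 4*K² (t(K) = (2*K)² = 4*K²)
Q(r) = -27/2 (Q(r) = (½)*(-27) = -27/2)
D = 7/(-4 + √502/2) (D = 7/(-4 + √(-27/2 + 139)) = 7/(-4 + √(251/2)) = 7/(-4 + √502/2) ≈ 0.97186)
c(L) = 56/219 + 7*√502/219
(-252516 - 3729787)*(-1400000 + c(t(-5))) = (-252516 - 3729787)*(-1400000 + (56/219 + 7*√502/219)) = -3982303*(-306599944/219 + 7*√502/219) = 1220973876791032/219 - 27876121*√502/219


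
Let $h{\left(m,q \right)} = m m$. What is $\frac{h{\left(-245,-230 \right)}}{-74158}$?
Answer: $- \frac{8575}{10594} \approx -0.80942$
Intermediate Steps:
$h{\left(m,q \right)} = m^{2}$
$\frac{h{\left(-245,-230 \right)}}{-74158} = \frac{\left(-245\right)^{2}}{-74158} = 60025 \left(- \frac{1}{74158}\right) = - \frac{8575}{10594}$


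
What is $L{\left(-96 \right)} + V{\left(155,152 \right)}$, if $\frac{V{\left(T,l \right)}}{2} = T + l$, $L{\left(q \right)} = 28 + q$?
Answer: $546$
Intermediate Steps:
$V{\left(T,l \right)} = 2 T + 2 l$ ($V{\left(T,l \right)} = 2 \left(T + l\right) = 2 T + 2 l$)
$L{\left(-96 \right)} + V{\left(155,152 \right)} = \left(28 - 96\right) + \left(2 \cdot 155 + 2 \cdot 152\right) = -68 + \left(310 + 304\right) = -68 + 614 = 546$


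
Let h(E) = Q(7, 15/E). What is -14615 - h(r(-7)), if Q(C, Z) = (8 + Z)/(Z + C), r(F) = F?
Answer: -496951/34 ≈ -14616.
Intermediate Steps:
Q(C, Z) = (8 + Z)/(C + Z)
h(E) = (8 + 15/E)/(7 + 15/E)
-14615 - h(r(-7)) = -14615 - (15 + 8*(-7))/(15 + 7*(-7)) = -14615 - (15 - 56)/(15 - 49) = -14615 - (-41)/(-34) = -14615 - (-1)*(-41)/34 = -14615 - 1*41/34 = -14615 - 41/34 = -496951/34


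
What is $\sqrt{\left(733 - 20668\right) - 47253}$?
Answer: $2 i \sqrt{16797} \approx 259.21 i$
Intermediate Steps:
$\sqrt{\left(733 - 20668\right) - 47253} = \sqrt{-19935 - 47253} = \sqrt{-67188} = 2 i \sqrt{16797}$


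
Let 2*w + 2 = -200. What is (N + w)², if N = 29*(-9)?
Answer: 131044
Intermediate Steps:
w = -101 (w = -1 + (½)*(-200) = -1 - 100 = -101)
N = -261
(N + w)² = (-261 - 101)² = (-362)² = 131044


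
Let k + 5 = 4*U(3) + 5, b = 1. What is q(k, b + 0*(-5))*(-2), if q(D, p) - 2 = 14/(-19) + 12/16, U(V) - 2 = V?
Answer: -153/38 ≈ -4.0263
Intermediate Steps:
U(V) = 2 + V
k = 20 (k = -5 + (4*(2 + 3) + 5) = -5 + (4*5 + 5) = -5 + (20 + 5) = -5 + 25 = 20)
q(D, p) = 153/76 (q(D, p) = 2 + (14/(-19) + 12/16) = 2 + (14*(-1/19) + 12*(1/16)) = 2 + (-14/19 + 3/4) = 2 + 1/76 = 153/76)
q(k, b + 0*(-5))*(-2) = (153/76)*(-2) = -153/38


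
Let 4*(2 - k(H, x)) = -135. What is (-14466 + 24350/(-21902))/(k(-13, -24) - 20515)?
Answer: 633717364/897073067 ≈ 0.70643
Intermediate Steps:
k(H, x) = 143/4 (k(H, x) = 2 - 1/4*(-135) = 2 + 135/4 = 143/4)
(-14466 + 24350/(-21902))/(k(-13, -24) - 20515) = (-14466 + 24350/(-21902))/(143/4 - 20515) = (-14466 + 24350*(-1/21902))/(-81917/4) = (-14466 - 12175/10951)*(-4/81917) = -158429341/10951*(-4/81917) = 633717364/897073067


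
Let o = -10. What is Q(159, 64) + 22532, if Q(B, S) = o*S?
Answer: 21892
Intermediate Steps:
Q(B, S) = -10*S
Q(159, 64) + 22532 = -10*64 + 22532 = -640 + 22532 = 21892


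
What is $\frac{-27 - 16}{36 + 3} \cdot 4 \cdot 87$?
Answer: $- \frac{4988}{13} \approx -383.69$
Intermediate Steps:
$\frac{-27 - 16}{36 + 3} \cdot 4 \cdot 87 = - \frac{43}{39} \cdot 4 \cdot 87 = \left(-43\right) \frac{1}{39} \cdot 4 \cdot 87 = \left(- \frac{43}{39}\right) 4 \cdot 87 = \left(- \frac{172}{39}\right) 87 = - \frac{4988}{13}$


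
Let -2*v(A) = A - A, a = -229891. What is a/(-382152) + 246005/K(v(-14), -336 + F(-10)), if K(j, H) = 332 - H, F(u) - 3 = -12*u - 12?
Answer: 94139352047/212858664 ≈ 442.26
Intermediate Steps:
F(u) = -9 - 12*u (F(u) = 3 + (-12*u - 12) = 3 + (-12 - 12*u) = -9 - 12*u)
v(A) = 0 (v(A) = -(A - A)/2 = -½*0 = 0)
a/(-382152) + 246005/K(v(-14), -336 + F(-10)) = -229891/(-382152) + 246005/(332 - (-336 + (-9 - 12*(-10)))) = -229891*(-1/382152) + 246005/(332 - (-336 + (-9 + 120))) = 229891/382152 + 246005/(332 - (-336 + 111)) = 229891/382152 + 246005/(332 - 1*(-225)) = 229891/382152 + 246005/(332 + 225) = 229891/382152 + 246005/557 = 94139352047/212858664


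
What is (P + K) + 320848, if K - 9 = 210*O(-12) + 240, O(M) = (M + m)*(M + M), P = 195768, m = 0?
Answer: 577345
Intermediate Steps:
O(M) = 2*M**2 (O(M) = (M + 0)*(M + M) = M*(2*M) = 2*M**2)
K = 60729 (K = 9 + (210*(2*(-12)**2) + 240) = 9 + (210*(2*144) + 240) = 9 + (210*288 + 240) = 9 + (60480 + 240) = 9 + 60720 = 60729)
(P + K) + 320848 = (195768 + 60729) + 320848 = 256497 + 320848 = 577345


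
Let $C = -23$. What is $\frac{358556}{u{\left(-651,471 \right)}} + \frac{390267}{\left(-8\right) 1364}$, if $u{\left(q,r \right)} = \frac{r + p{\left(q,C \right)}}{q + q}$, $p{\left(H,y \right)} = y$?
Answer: $- \frac{11371276695}{10912} \approx -1.0421 \cdot 10^{6}$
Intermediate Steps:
$u{\left(q,r \right)} = \frac{-23 + r}{2 q}$ ($u{\left(q,r \right)} = \frac{r - 23}{q + q} = \frac{-23 + r}{2 q}$)
$\frac{358556}{u{\left(-651,471 \right)}} + \frac{390267}{\left(-8\right) 1364} = \frac{358556}{\frac{1}{2} \frac{1}{-651} \left(-23 + 471\right)} + \frac{390267}{\left(-8\right) 1364} = \frac{358556}{\frac{1}{2} \left(- \frac{1}{651}\right) 448} + \frac{390267}{-10912} = \frac{358556}{- \frac{32}{93}} + 390267 \left(- \frac{1}{10912}\right) = 358556 \left(- \frac{93}{32}\right) - \frac{390267}{10912} = - \frac{8336427}{8} - \frac{390267}{10912} = - \frac{11371276695}{10912}$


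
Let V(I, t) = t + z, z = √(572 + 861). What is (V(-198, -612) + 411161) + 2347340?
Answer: 2757889 + √1433 ≈ 2.7579e+6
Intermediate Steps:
z = √1433 ≈ 37.855
V(I, t) = t + √1433
(V(-198, -612) + 411161) + 2347340 = ((-612 + √1433) + 411161) + 2347340 = (410549 + √1433) + 2347340 = 2757889 + √1433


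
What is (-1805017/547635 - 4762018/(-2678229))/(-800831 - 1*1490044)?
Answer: 742133715821/1120002631472154375 ≈ 6.6262e-7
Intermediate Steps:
(-1805017/547635 - 4762018/(-2678229))/(-800831 - 1*1490044) = (-1805017*1/547635 - 4762018*(-1/2678229))/(-800831 - 1490044) = (-1805017/547635 + 4762018/2678229)/(-2290875) = -742133715821/488897312805*(-1/2290875) = 742133715821/1120002631472154375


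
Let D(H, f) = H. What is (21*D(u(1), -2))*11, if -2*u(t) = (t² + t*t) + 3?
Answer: -1155/2 ≈ -577.50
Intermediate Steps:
u(t) = -3/2 - t² (u(t) = -((t² + t*t) + 3)/2 = -((t² + t²) + 3)/2 = -(2*t² + 3)/2 = -(3 + 2*t²)/2 = -3/2 - t²)
(21*D(u(1), -2))*11 = (21*(-3/2 - 1*1²))*11 = (21*(-3/2 - 1*1))*11 = (21*(-3/2 - 1))*11 = (21*(-5/2))*11 = -105/2*11 = -1155/2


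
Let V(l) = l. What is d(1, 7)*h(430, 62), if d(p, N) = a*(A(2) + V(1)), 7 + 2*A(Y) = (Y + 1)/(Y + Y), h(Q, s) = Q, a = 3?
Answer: -10965/4 ≈ -2741.3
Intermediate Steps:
A(Y) = -7/2 + (1 + Y)/(4*Y) (A(Y) = -7/2 + ((Y + 1)/(Y + Y))/2 = -7/2 + ((1 + Y)/((2*Y)))/2 = -7/2 + ((1 + Y)*(1/(2*Y)))/2 = -7/2 + ((1 + Y)/(2*Y))/2 = -7/2 + (1 + Y)/(4*Y))
d(p, N) = -51/8 (d(p, N) = 3*((1/4)*(1 - 13*2)/2 + 1) = 3*((1/4)*(1/2)*(1 - 26) + 1) = 3*((1/4)*(1/2)*(-25) + 1) = 3*(-25/8 + 1) = 3*(-17/8) = -51/8)
d(1, 7)*h(430, 62) = -51/8*430 = -10965/4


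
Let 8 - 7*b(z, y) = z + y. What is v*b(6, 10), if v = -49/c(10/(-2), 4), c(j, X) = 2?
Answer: 28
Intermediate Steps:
b(z, y) = 8/7 - y/7 - z/7 (b(z, y) = 8/7 - (z + y)/7 = 8/7 - (y + z)/7 = 8/7 + (-y/7 - z/7) = 8/7 - y/7 - z/7)
v = -49/2 ≈ -24.500
v*b(6, 10) = -49*(8/7 - ⅐*10 - ⅐*6)/2 = -49*(8/7 - 10/7 - 6/7)/2 = -49/2*(-8/7) = 28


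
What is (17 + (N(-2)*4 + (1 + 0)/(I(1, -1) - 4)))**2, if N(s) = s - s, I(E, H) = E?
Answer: 2500/9 ≈ 277.78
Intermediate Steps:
N(s) = 0
(17 + (N(-2)*4 + (1 + 0)/(I(1, -1) - 4)))**2 = (17 + (0*4 + (1 + 0)/(1 - 4)))**2 = (17 + (0 + 1/(-3)))**2 = (17 + (0 + 1*(-1/3)))**2 = (17 + (0 - 1/3))**2 = (17 - 1/3)**2 = (50/3)**2 = 2500/9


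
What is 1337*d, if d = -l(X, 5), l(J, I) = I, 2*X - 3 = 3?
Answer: -6685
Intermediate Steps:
X = 3 (X = 3/2 + (½)*3 = 3/2 + 3/2 = 3)
d = -5 (d = -1*5 = -5)
1337*d = 1337*(-5) = -6685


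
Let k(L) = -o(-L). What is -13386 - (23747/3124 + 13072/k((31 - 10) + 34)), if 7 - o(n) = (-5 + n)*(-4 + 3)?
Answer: -2258442311/165572 ≈ -13640.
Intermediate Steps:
o(n) = 2 + n (o(n) = 7 - (-5 + n)*(-4 + 3) = 7 - (-5 + n)*(-1) = 7 - (5 - n) = 7 + (-5 + n) = 2 + n)
k(L) = -2 + L (k(L) = -(2 - L) = -2 + L)
-13386 - (23747/3124 + 13072/k((31 - 10) + 34)) = -13386 - (23747/3124 + 13072/(-2 + ((31 - 10) + 34))) = -13386 - (23747*(1/3124) + 13072/(-2 + (21 + 34))) = -13386 - (23747/3124 + 13072/(-2 + 55)) = -13386 - (23747/3124 + 13072/53) = -13386 - 1*42095519/165572 = -13386 - 42095519/165572 = -2258442311/165572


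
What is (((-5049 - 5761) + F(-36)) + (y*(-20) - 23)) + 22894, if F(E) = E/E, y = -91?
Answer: 13882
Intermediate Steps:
F(E) = 1
(((-5049 - 5761) + F(-36)) + (y*(-20) - 23)) + 22894 = (((-5049 - 5761) + 1) + (-91*(-20) - 23)) + 22894 = ((-10810 + 1) + (1820 - 23)) + 22894 = (-10809 + 1797) + 22894 = -9012 + 22894 = 13882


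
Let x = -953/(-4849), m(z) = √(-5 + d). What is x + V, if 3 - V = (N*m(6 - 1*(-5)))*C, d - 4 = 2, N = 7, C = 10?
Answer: -323930/4849 ≈ -66.803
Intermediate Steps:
d = 6 (d = 4 + 2 = 6)
m(z) = 1 (m(z) = √(-5 + 6) = √1 = 1)
x = 953/4849 (x = -953*(-1/4849) = 953/4849 ≈ 0.19654)
V = -67 (V = 3 - 7*1*10 = 3 - 7*10 = 3 - 1*70 = 3 - 70 = -67)
x + V = 953/4849 - 67 = -323930/4849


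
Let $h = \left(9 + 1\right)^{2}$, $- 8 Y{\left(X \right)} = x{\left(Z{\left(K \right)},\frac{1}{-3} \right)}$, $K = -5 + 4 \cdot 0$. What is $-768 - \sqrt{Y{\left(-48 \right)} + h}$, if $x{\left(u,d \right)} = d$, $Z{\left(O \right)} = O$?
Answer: $-768 - \frac{49 \sqrt{6}}{12} \approx -778.0$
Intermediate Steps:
$K = -5$ ($K = -5 + 0 = -5$)
$Y{\left(X \right)} = \frac{1}{24}$ ($Y{\left(X \right)} = - \frac{1}{8 \left(-3\right)} = \left(- \frac{1}{8}\right) \left(- \frac{1}{3}\right) = \frac{1}{24}$)
$h = 100$ ($h = 10^{2} = 100$)
$-768 - \sqrt{Y{\left(-48 \right)} + h} = -768 - \sqrt{\frac{1}{24} + 100} = -768 - \sqrt{\frac{2401}{24}} = -768 - \frac{49 \sqrt{6}}{12}$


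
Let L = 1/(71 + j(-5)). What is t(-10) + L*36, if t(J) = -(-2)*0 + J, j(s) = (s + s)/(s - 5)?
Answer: -19/2 ≈ -9.5000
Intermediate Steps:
j(s) = 2*s/(-5 + s) (j(s) = (2*s)/(-5 + s) = 2*s/(-5 + s))
L = 1/72 (L = 1/(71 + 2*(-5)/(-5 - 5)) = 1/(71 + 2*(-5)/(-10)) = 1/(71 + 2*(-5)*(-⅒)) = 1/(71 + 1) = 1/72 ≈ 0.013889)
t(J) = J (t(J) = -2*0 + J = 0 + J = J)
t(-10) + L*36 = -10 + (1/72)*36 = -10 + ½ = -19/2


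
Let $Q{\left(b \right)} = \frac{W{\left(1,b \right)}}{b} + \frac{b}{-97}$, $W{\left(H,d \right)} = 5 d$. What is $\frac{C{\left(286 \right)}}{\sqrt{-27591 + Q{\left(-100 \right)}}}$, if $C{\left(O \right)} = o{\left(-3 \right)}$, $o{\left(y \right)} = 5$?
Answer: $- \frac{5 i \sqrt{259546974}}{2675742} \approx - 0.030105 i$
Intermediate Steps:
$C{\left(O \right)} = 5$
$Q{\left(b \right)} = 5 - \frac{b}{97}$ ($Q{\left(b \right)} = \frac{5 b}{b} + \frac{b}{-97} = 5 + b \left(- \frac{1}{97}\right) = 5 - \frac{b}{97}$)
$\frac{C{\left(286 \right)}}{\sqrt{-27591 + Q{\left(-100 \right)}}} = \frac{5}{\sqrt{-27591 + \left(5 - - \frac{100}{97}\right)}} = \frac{5}{\sqrt{-27591 + \left(5 + \frac{100}{97}\right)}} = \frac{5}{\sqrt{-27591 + \frac{585}{97}}} = \frac{5}{\sqrt{- \frac{2675742}{97}}} = \frac{5}{\frac{1}{97} i \sqrt{259546974}} = 5 \left(- \frac{i \sqrt{259546974}}{2675742}\right) = - \frac{5 i \sqrt{259546974}}{2675742}$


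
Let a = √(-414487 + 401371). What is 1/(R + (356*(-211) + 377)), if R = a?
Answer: -24913/1861977079 - 2*I*√3279/5585931237 ≈ -1.338e-5 - 2.0502e-8*I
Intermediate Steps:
a = 2*I*√3279 (a = √(-13116) = 2*I*√3279 ≈ 114.53*I)
R = 2*I*√3279 ≈ 114.53*I
1/(R + (356*(-211) + 377)) = 1/(2*I*√3279 + (356*(-211) + 377)) = 1/(2*I*√3279 + (-75116 + 377)) = 1/(2*I*√3279 - 74739) = 1/(-74739 + 2*I*√3279)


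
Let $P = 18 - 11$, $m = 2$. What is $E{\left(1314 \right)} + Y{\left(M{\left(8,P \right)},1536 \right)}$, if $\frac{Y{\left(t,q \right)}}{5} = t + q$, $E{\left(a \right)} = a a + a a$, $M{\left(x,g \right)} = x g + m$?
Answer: $3461162$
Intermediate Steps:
$P = 7$
$M{\left(x,g \right)} = 2 + g x$ ($M{\left(x,g \right)} = x g + 2 = g x + 2 = 2 + g x$)
$E{\left(a \right)} = 2 a^{2}$ ($E{\left(a \right)} = a^{2} + a^{2} = 2 a^{2}$)
$Y{\left(t,q \right)} = 5 q + 5 t$ ($Y{\left(t,q \right)} = 5 \left(t + q\right) = 5 \left(q + t\right) = 5 q + 5 t$)
$E{\left(1314 \right)} + Y{\left(M{\left(8,P \right)},1536 \right)} = 2 \cdot 1314^{2} + \left(5 \cdot 1536 + 5 \left(2 + 7 \cdot 8\right)\right) = 2 \cdot 1726596 + \left(7680 + 5 \left(2 + 56\right)\right) = 3453192 + \left(7680 + 5 \cdot 58\right) = 3453192 + \left(7680 + 290\right) = 3453192 + 7970 = 3461162$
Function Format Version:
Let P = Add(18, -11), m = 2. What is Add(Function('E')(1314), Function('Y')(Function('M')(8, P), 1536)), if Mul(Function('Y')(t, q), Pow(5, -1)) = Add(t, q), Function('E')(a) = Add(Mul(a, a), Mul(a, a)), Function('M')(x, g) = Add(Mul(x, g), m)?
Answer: 3461162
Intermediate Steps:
P = 7
Function('M')(x, g) = Add(2, Mul(g, x)) (Function('M')(x, g) = Add(Mul(x, g), 2) = Add(Mul(g, x), 2) = Add(2, Mul(g, x)))
Function('E')(a) = Mul(2, Pow(a, 2)) (Function('E')(a) = Add(Pow(a, 2), Pow(a, 2)) = Mul(2, Pow(a, 2)))
Function('Y')(t, q) = Add(Mul(5, q), Mul(5, t)) (Function('Y')(t, q) = Mul(5, Add(t, q)) = Mul(5, Add(q, t)) = Add(Mul(5, q), Mul(5, t)))
Add(Function('E')(1314), Function('Y')(Function('M')(8, P), 1536)) = Add(Mul(2, Pow(1314, 2)), Add(Mul(5, 1536), Mul(5, Add(2, Mul(7, 8))))) = Add(Mul(2, 1726596), Add(7680, Mul(5, Add(2, 56)))) = Add(3453192, Add(7680, Mul(5, 58))) = Add(3453192, Add(7680, 290)) = Add(3453192, 7970) = 3461162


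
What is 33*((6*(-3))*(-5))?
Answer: 2970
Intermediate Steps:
33*((6*(-3))*(-5)) = 33*(-18*(-5)) = 33*90 = 2970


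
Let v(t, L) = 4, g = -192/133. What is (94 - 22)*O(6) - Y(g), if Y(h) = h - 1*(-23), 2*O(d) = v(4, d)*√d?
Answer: -2867/133 + 144*√6 ≈ 331.17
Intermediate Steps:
g = -192/133 (g = -192*1/133 = -192/133 ≈ -1.4436)
O(d) = 2*√d (O(d) = (4*√d)/2 = 2*√d)
Y(h) = 23 + h (Y(h) = h + 23 = 23 + h)
(94 - 22)*O(6) - Y(g) = (94 - 22)*(2*√6) - (23 - 192/133) = 72*(2*√6) - 1*2867/133 = 144*√6 - 2867/133 = -2867/133 + 144*√6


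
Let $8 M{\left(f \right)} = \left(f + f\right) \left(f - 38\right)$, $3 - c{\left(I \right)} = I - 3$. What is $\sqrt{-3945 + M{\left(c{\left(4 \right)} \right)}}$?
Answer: $i \sqrt{3963} \approx 62.952 i$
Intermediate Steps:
$c{\left(I \right)} = 6 - I$ ($c{\left(I \right)} = 3 - \left(I - 3\right) = 3 - \left(-3 + I\right) = 6 - I$)
$M{\left(f \right)} = \frac{f \left(-38 + f\right)}{4}$ ($M{\left(f \right)} = \frac{\left(f + f\right) \left(f - 38\right)}{8} = \frac{2 f \left(-38 + f\right)}{8} = \frac{f \left(-38 + f\right)}{4}$)
$\sqrt{-3945 + M{\left(c{\left(4 \right)} \right)}} = \sqrt{-3945 + \frac{\left(6 - 4\right) \left(-38 + \left(6 - 4\right)\right)}{4}} = \sqrt{-3945 + \frac{1}{4} \cdot 2 \left(-38 + 2\right)} = \sqrt{-3945 + \frac{1}{4} \cdot 2 \left(-36\right)} = \sqrt{-3945 - 18} = \sqrt{-3963} = i \sqrt{3963}$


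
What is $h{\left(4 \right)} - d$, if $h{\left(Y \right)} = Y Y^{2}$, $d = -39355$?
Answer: $39419$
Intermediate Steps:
$h{\left(Y \right)} = Y^{3}$
$h{\left(4 \right)} - d = 4^{3} - -39355 = 64 + 39355 = 39419$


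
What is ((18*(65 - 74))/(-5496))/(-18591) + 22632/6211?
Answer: 128469405765/35256443372 ≈ 3.6439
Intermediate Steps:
((18*(65 - 74))/(-5496))/(-18591) + 22632/6211 = ((18*(-9))*(-1/5496))*(-1/18591) + 22632*(1/6211) = -162*(-1/5496)*(-1/18591) + 22632/6211 = (27/916)*(-1/18591) + 22632/6211 = -9/5676452 + 22632/6211 = 128469405765/35256443372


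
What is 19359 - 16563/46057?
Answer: 891600900/46057 ≈ 19359.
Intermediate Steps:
19359 - 16563/46057 = 891600900/46057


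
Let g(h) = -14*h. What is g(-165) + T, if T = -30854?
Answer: -28544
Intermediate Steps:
g(-165) + T = -14*(-165) - 30854 = 2310 - 30854 = -28544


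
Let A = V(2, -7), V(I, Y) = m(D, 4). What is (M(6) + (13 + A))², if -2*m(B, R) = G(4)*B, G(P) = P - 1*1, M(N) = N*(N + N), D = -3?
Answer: 32041/4 ≈ 8010.3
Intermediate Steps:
M(N) = 2*N² (M(N) = N*(2*N) = 2*N²)
G(P) = -1 + P (G(P) = P - 1 = -1 + P)
m(B, R) = -3*B/2 (m(B, R) = -(-1 + 4)*B/2 = -3*B/2)
V(I, Y) = 9/2 (V(I, Y) = -3/2*(-3) = 9/2)
A = 9/2 ≈ 4.5000
(M(6) + (13 + A))² = (2*6² + (13 + 9/2))² = (2*36 + 35/2)² = (72 + 35/2)² = (179/2)² = 32041/4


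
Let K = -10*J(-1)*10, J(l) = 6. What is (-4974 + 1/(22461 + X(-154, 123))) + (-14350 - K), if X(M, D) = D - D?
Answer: -420559763/22461 ≈ -18724.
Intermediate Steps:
K = -600 (K = -10*6*10 = -60*10 = -600)
X(M, D) = 0
(-4974 + 1/(22461 + X(-154, 123))) + (-14350 - K) = (-4974 + 1/(22461 + 0)) + (-14350 - 1*(-600)) = (-4974 + 1/22461) + (-14350 + 600) = (-4974 + 1/22461) - 13750 = -111721013/22461 - 13750 = -420559763/22461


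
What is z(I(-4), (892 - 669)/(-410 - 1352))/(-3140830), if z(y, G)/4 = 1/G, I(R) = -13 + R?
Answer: 3524/350202545 ≈ 1.0063e-5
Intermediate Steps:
z(y, G) = 4/G
z(I(-4), (892 - 669)/(-410 - 1352))/(-3140830) = (4/(((892 - 669)/(-410 - 1352))))/(-3140830) = (4/((223/(-1762))))*(-1/3140830) = (4/((223*(-1/1762))))*(-1/3140830) = (4/(-223/1762))*(-1/3140830) = (4*(-1762/223))*(-1/3140830) = -7048/223*(-1/3140830) = 3524/350202545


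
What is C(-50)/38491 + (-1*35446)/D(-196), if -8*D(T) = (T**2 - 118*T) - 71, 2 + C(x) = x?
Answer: 10911619292/2366157243 ≈ 4.6115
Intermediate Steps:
C(x) = -2 + x
D(T) = 71/8 - T**2/8 + 59*T/4 (D(T) = -((T**2 - 118*T) - 71)/8 = -(-71 + T**2 - 118*T)/8 = 71/8 - T**2/8 + 59*T/4)
C(-50)/38491 + (-1*35446)/D(-196) = (-2 - 50)/38491 + (-1*35446)/(71/8 - 1/8*(-196)**2 + (59/4)*(-196)) = -52*1/38491 - 35446/(71/8 - 1/8*38416 - 2891) = -52/38491 - 35446/(71/8 - 4802 - 2891) = -52/38491 - 35446/(-61473/8) = -52/38491 - 35446*(-8/61473) = -52/38491 + 283568/61473 = 10911619292/2366157243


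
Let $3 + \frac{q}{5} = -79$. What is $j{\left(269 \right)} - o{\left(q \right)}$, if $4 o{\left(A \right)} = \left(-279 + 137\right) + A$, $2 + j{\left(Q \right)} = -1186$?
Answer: $-1050$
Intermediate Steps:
$q = -410$ ($q = -15 + 5 \left(-79\right) = -15 - 395 = -410$)
$j{\left(Q \right)} = -1188$ ($j{\left(Q \right)} = -2 - 1186 = -1188$)
$o{\left(A \right)} = - \frac{71}{2} + \frac{A}{4}$ ($o{\left(A \right)} = \frac{\left(-279 + 137\right) + A}{4} = \frac{-142 + A}{4} = - \frac{71}{2} + \frac{A}{4}$)
$j{\left(269 \right)} - o{\left(q \right)} = -1188 - \left(- \frac{71}{2} + \frac{1}{4} \left(-410\right)\right) = -1188 - \left(- \frac{71}{2} - \frac{205}{2}\right) = -1188 - -138 = -1188 + 138 = -1050$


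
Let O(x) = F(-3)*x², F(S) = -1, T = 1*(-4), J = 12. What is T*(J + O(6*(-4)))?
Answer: 2256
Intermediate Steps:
T = -4
O(x) = -x²
T*(J + O(6*(-4))) = -4*(12 - (6*(-4))²) = -4*(12 - 1*(-24)²) = -4*(12 - 1*576) = -4*(12 - 576) = -4*(-564) = 2256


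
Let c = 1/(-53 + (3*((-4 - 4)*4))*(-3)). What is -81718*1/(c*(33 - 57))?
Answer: 9601865/12 ≈ 8.0016e+5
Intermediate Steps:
c = 1/235 (c = 1/(-53 + (3*(-8*4))*(-3)) = 1/(-53 + (3*(-32))*(-3)) = 1/(-53 - 96*(-3)) = 1/(-53 + 288) = 1/235 ≈ 0.0042553)
-81718*1/(c*(33 - 57)) = -81718*235/(33 - 57) = -81718/((-24*1/235)) = -81718/(-24/235) = -81718*(-235/24) = 9601865/12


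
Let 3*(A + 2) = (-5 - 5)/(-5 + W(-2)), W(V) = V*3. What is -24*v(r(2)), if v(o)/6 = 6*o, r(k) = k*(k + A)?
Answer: -5760/11 ≈ -523.64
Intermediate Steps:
W(V) = 3*V
A = -56/33 (A = -2 + ((-5 - 5)/(-5 + 3*(-2)))/3 = -2 + (-10/(-5 - 6))/3 = -2 + (-10/(-11))/3 = -2 + (-10*(-1/11))/3 = -2 + (⅓)*(10/11) = -2 + 10/33 = -56/33 ≈ -1.6970)
r(k) = k*(-56/33 + k) (r(k) = k*(k - 56/33) = k*(-56/33 + k))
v(o) = 36*o (v(o) = 6*(6*o) = 36*o)
-24*v(r(2)) = -864*(1/33)*2*(-56 + 33*2) = -864*(1/33)*2*(-56 + 66) = -864*(1/33)*2*10 = -864*20/33 = -24*240/11 = -5760/11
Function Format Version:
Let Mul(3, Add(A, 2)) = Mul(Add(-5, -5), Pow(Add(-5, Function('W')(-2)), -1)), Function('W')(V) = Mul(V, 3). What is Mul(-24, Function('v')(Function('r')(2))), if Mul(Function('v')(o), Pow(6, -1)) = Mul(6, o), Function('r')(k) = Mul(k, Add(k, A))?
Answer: Rational(-5760, 11) ≈ -523.64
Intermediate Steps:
Function('W')(V) = Mul(3, V)
A = Rational(-56, 33) (A = Add(-2, Mul(Rational(1, 3), Mul(Add(-5, -5), Pow(Add(-5, Mul(3, -2)), -1)))) = Add(-2, Mul(Rational(1, 3), Mul(-10, Pow(Add(-5, -6), -1)))) = Add(-2, Mul(Rational(1, 3), Mul(-10, Pow(-11, -1)))) = Add(-2, Mul(Rational(1, 3), Mul(-10, Rational(-1, 11)))) = Add(-2, Mul(Rational(1, 3), Rational(10, 11))) = Add(-2, Rational(10, 33)) = Rational(-56, 33) ≈ -1.6970)
Function('r')(k) = Mul(k, Add(Rational(-56, 33), k)) (Function('r')(k) = Mul(k, Add(k, Rational(-56, 33))) = Mul(k, Add(Rational(-56, 33), k)))
Function('v')(o) = Mul(36, o) (Function('v')(o) = Mul(6, Mul(6, o)) = Mul(36, o))
Mul(-24, Function('v')(Function('r')(2))) = Mul(-24, Mul(36, Mul(Rational(1, 33), 2, Add(-56, Mul(33, 2))))) = Mul(-24, Mul(36, Mul(Rational(1, 33), 2, Add(-56, 66)))) = Mul(-24, Mul(36, Mul(Rational(1, 33), 2, 10))) = Mul(-24, Mul(36, Rational(20, 33))) = Mul(-24, Rational(240, 11)) = Rational(-5760, 11)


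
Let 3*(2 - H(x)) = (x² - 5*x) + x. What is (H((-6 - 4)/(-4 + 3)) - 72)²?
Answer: 8100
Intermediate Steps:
H(x) = 2 - x²/3 + 4*x/3 (H(x) = 2 - ((x² - 5*x) + x)/3 = 2 - (x² - 4*x)/3 = 2 + (-x²/3 + 4*x/3) = 2 - x²/3 + 4*x/3)
(H((-6 - 4)/(-4 + 3)) - 72)² = ((2 - (-6 - 4)²/(-4 + 3)²/3 + 4*((-6 - 4)/(-4 + 3))/3) - 72)² = ((2 - (-10/(-1))²/3 + 4*(-10/(-1))/3) - 72)² = ((2 - (-10*(-1))²/3 + 4*(-10*(-1))/3) - 72)² = ((2 - ⅓*10² + (4/3)*10) - 72)² = ((2 - ⅓*100 + 40/3) - 72)² = ((2 - 100/3 + 40/3) - 72)² = (-18 - 72)² = (-90)² = 8100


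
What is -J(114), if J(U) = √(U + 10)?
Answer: -2*√31 ≈ -11.136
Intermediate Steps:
J(U) = √(10 + U)
-J(114) = -√(10 + 114) = -√124 = -2*√31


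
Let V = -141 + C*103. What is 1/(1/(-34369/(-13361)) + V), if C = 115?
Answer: 34369/402268137 ≈ 8.5438e-5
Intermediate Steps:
V = 11704 (V = -141 + 115*103 = -141 + 11845 = 11704)
1/(1/(-34369/(-13361)) + V) = 1/(1/(-34369/(-13361)) + 11704) = 1/(1/(-34369*(-1/13361)) + 11704) = 1/(1/(34369/13361) + 11704) = 1/(13361/34369 + 11704) = 1/(402268137/34369) = 34369/402268137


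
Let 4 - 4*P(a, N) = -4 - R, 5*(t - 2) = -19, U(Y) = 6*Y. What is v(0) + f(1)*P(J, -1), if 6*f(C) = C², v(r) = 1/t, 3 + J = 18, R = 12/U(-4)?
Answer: -35/144 ≈ -0.24306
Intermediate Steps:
R = -½ (R = 12/((6*(-4))) = 12/(-24) = 12*(-1/24) = -½ ≈ -0.50000)
J = 15 (J = -3 + 18 = 15)
t = -9/5 (t = 2 + (⅕)*(-19) = 2 - 19/5 = -9/5 ≈ -1.8000)
P(a, N) = 15/8 (P(a, N) = 1 - (-4 - 1*(-½))/4 = 1 - (-4 + ½)/4 = 1 - ¼*(-7/2) = 1 + 7/8 = 15/8)
v(r) = -5/9 (v(r) = 1/(-9/5) = -5/9)
f(C) = C²/6
v(0) + f(1)*P(J, -1) = -5/9 + ((⅙)*1²)*(15/8) = -5/9 + ((⅙)*1)*(15/8) = -5/9 + (⅙)*(15/8) = -5/9 + 5/16 = -35/144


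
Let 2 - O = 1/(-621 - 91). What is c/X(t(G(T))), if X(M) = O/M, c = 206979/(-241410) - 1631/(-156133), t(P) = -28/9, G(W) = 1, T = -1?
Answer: 35355956063344/26855598115125 ≈ 1.3165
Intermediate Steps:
t(P) = -28/9 (t(P) = -28*⅑ = -28/9)
O = 1425/712 (O = 2 - 1/(-621 - 91) = 2 - 1/(-712) = 2 - 1*(-1/712) = 2 + 1/712 = 1425/712 ≈ 2.0014)
c = -10640837499/12564022510 (c = 206979*(-1/241410) - 1631*(-1/156133) = -68993/80470 + 1631/156133 = -10640837499/12564022510 ≈ -0.84693)
X(M) = 1425/(712*M)
c/X(t(G(T))) = -10640837499/(12564022510*(1425/(712*(-28/9)))) = -10640837499/(12564022510*((1425/712)*(-9/28))) = -10640837499/(12564022510*(-12825/19936)) = -10640837499/12564022510*(-19936/12825) = 35355956063344/26855598115125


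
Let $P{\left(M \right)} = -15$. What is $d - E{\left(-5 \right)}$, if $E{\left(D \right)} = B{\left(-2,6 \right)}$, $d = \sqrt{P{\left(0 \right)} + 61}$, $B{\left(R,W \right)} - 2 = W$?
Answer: $-8 + \sqrt{46} \approx -1.2177$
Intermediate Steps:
$B{\left(R,W \right)} = 2 + W$
$d = \sqrt{46}$ ($d = \sqrt{-15 + 61} = \sqrt{46} \approx 6.7823$)
$E{\left(D \right)} = 8$ ($E{\left(D \right)} = 2 + 6 = 8$)
$d - E{\left(-5 \right)} = \sqrt{46} - 8 = -8 + \sqrt{46}$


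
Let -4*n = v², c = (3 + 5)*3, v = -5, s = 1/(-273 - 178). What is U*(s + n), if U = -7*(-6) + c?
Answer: -33837/82 ≈ -412.65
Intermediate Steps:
s = -1/451 (s = 1/(-451) = -1/451 ≈ -0.0022173)
c = 24 (c = 8*3 = 24)
n = -25/4 (n = -¼*(-5)² = -¼*25 = -25/4 ≈ -6.2500)
U = 66 (U = -7*(-6) + 24 = 42 + 24 = 66)
U*(s + n) = 66*(-1/451 - 25/4) = 66*(-11279/1804) = -33837/82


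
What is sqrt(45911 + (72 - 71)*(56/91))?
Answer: sqrt(7759063)/13 ≈ 214.27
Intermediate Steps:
sqrt(45911 + (72 - 71)*(56/91)) = sqrt(45911 + 1*(56*(1/91))) = sqrt(45911 + 1*(8/13)) = sqrt(45911 + 8/13) = sqrt(596851/13) = sqrt(7759063)/13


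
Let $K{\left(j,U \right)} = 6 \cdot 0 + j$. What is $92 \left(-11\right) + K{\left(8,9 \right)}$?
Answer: $-1004$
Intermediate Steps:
$K{\left(j,U \right)} = j$ ($K{\left(j,U \right)} = 0 + j = j$)
$92 \left(-11\right) + K{\left(8,9 \right)} = 92 \left(-11\right) + 8 = -1012 + 8 = -1004$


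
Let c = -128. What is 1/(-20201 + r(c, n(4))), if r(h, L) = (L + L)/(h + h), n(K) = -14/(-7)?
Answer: -64/1292865 ≈ -4.9502e-5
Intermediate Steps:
n(K) = 2 (n(K) = -14*(-⅐) = 2)
r(h, L) = L/h (r(h, L) = (2*L)/((2*h)) = (2*L)*(1/(2*h)) = L/h)
1/(-20201 + r(c, n(4))) = 1/(-20201 + 2/(-128)) = 1/(-20201 + 2*(-1/128)) = 1/(-20201 - 1/64) = 1/(-1292865/64) = -64/1292865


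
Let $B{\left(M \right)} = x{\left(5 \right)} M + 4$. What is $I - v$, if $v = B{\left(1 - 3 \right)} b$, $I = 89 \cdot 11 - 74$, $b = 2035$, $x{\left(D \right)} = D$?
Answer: $13115$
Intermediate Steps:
$B{\left(M \right)} = 4 + 5 M$ ($B{\left(M \right)} = 5 M + 4 = 4 + 5 M$)
$I = 905$ ($I = 979 - 74 = 905$)
$v = -12210$ ($v = \left(4 + 5 \left(1 - 3\right)\right) 2035 = \left(4 + 5 \left(-2\right)\right) 2035 = \left(4 - 10\right) 2035 = \left(-6\right) 2035 = -12210$)
$I - v = 905 - -12210 = 905 + 12210 = 13115$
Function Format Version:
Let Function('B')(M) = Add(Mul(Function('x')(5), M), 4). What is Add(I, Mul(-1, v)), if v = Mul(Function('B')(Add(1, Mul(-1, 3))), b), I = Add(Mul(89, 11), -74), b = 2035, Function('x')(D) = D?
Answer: 13115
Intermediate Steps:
Function('B')(M) = Add(4, Mul(5, M)) (Function('B')(M) = Add(Mul(5, M), 4) = Add(4, Mul(5, M)))
I = 905 (I = Add(979, -74) = 905)
v = -12210 (v = Mul(Add(4, Mul(5, Add(1, Mul(-1, 3)))), 2035) = Mul(Add(4, Mul(5, Add(1, -3))), 2035) = Mul(Add(4, Mul(5, -2)), 2035) = Mul(Add(4, -10), 2035) = Mul(-6, 2035) = -12210)
Add(I, Mul(-1, v)) = Add(905, Mul(-1, -12210)) = Add(905, 12210) = 13115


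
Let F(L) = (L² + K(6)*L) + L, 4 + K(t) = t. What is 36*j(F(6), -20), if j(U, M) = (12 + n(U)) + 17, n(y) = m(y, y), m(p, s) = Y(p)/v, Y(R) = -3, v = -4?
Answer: 1071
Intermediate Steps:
K(t) = -4 + t
m(p, s) = ¾ (m(p, s) = -3/(-4) = -3*(-¼) = ¾)
n(y) = ¾
F(L) = L² + 3*L (F(L) = (L² + (-4 + 6)*L) + L = (L² + 2*L) + L = L² + 3*L)
j(U, M) = 119/4 (j(U, M) = (12 + ¾) + 17 = 51/4 + 17 = 119/4)
36*j(F(6), -20) = 36*(119/4) = 1071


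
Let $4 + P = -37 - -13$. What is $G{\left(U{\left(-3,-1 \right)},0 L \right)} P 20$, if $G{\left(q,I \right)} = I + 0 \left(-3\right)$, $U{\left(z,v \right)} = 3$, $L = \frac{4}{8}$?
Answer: $0$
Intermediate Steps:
$L = \frac{1}{2}$ ($L = 4 \cdot \frac{1}{8} = \frac{1}{2} \approx 0.5$)
$P = -28$ ($P = -4 - 24 = -28$)
$G{\left(q,I \right)} = I$ ($G{\left(q,I \right)} = I + 0 = I$)
$G{\left(U{\left(-3,-1 \right)},0 L \right)} P 20 = 0 \cdot \frac{1}{2} \left(-28\right) 20 = 0 \left(-28\right) 20 = 0 \cdot 20 = 0$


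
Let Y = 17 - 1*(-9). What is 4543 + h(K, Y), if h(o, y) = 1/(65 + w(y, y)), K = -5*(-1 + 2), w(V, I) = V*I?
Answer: 3366364/741 ≈ 4543.0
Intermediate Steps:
w(V, I) = I*V
Y = 26 (Y = 17 + 9 = 26)
K = -5 (K = -5*1 = -5)
h(o, y) = 1/(65 + y²) (h(o, y) = 1/(65 + y*y) = 1/(65 + y²))
4543 + h(K, Y) = 4543 + 1/(65 + 26²) = 4543 + 1/(65 + 676) = 4543 + 1/741 = 3366364/741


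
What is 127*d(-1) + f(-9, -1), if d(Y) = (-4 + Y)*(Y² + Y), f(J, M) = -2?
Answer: -2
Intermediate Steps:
d(Y) = (-4 + Y)*(Y + Y²)
127*d(-1) + f(-9, -1) = 127*(-(-4 + (-1)² - 3*(-1))) - 2 = 127*(-(-4 + 1 + 3)) - 2 = 127*(-1*0) - 2 = 127*0 - 2 = 0 - 2 = -2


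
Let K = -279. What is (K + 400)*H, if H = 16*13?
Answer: 25168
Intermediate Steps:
H = 208
(K + 400)*H = (-279 + 400)*208 = 121*208 = 25168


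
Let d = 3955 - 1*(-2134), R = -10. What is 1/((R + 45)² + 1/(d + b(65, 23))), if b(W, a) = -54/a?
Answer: 139993/171491448 ≈ 0.00081633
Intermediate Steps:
d = 6089 (d = 3955 + 2134 = 6089)
1/((R + 45)² + 1/(d + b(65, 23))) = 1/((-10 + 45)² + 1/(6089 - 54/23)) = 1/(35² + 1/(6089 - 54*1/23)) = 1/(1225 + 1/(6089 - 54/23)) = 1/(1225 + 1/(139993/23)) = 1/(1225 + 23/139993) = 1/(171491448/139993) = 139993/171491448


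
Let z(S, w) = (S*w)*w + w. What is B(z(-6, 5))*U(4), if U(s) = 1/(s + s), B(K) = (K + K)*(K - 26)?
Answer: 24795/4 ≈ 6198.8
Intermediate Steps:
z(S, w) = w + S*w² (z(S, w) = S*w² + w = w + S*w²)
B(K) = 2*K*(-26 + K) (B(K) = (2*K)*(-26 + K) = 2*K*(-26 + K))
U(s) = 1/(2*s)
B(z(-6, 5))*U(4) = (2*(5*(1 - 6*5))*(-26 + 5*(1 - 6*5)))*((½)/4) = (2*(5*(1 - 30))*(-26 + 5*(1 - 30)))*((½)*(¼)) = (2*(5*(-29))*(-26 + 5*(-29)))*(⅛) = (2*(-145)*(-26 - 145))*(⅛) = (2*(-145)*(-171))*(⅛) = 49590*(⅛) = 24795/4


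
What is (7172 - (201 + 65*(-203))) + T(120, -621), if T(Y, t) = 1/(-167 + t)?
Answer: 15890807/788 ≈ 20166.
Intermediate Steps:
(7172 - (201 + 65*(-203))) + T(120, -621) = (7172 - (201 + 65*(-203))) + 1/(-167 - 621) = (7172 - (201 - 13195)) + 1/(-788) = (7172 - 1*(-12994)) - 1/788 = (7172 + 12994) - 1/788 = 20166 - 1/788 = 15890807/788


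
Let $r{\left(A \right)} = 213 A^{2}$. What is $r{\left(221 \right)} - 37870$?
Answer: $10365263$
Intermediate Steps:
$r{\left(221 \right)} - 37870 = 213 \cdot 221^{2} - 37870 = 213 \cdot 48841 - 37870 = 10403133 - 37870 = 10365263$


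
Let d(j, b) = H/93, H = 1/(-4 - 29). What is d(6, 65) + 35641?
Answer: 109382228/3069 ≈ 35641.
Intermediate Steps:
H = -1/33 (H = 1/(-33) = -1/33 ≈ -0.030303)
d(j, b) = -1/3069 (d(j, b) = -1/33/93 = -1/33*1/93 = -1/3069)
d(6, 65) + 35641 = -1/3069 + 35641 = 109382228/3069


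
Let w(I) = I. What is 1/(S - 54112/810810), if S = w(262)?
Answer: 405405/106189054 ≈ 0.0038178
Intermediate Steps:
S = 262
1/(S - 54112/810810) = 1/(262 - 54112/810810) = 1/(262 - 54112*1/810810) = 1/(262 - 27056/405405) = 1/(106189054/405405) = 405405/106189054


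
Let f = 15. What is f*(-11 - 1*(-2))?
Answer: -135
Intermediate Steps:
f*(-11 - 1*(-2)) = 15*(-11 - 1*(-2)) = 15*(-11 + 2) = 15*(-9) = -135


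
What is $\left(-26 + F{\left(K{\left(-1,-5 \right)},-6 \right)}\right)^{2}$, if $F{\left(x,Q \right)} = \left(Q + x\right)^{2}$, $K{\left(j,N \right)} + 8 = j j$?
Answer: $20449$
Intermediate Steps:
$K{\left(j,N \right)} = -8 + j^{2}$ ($K{\left(j,N \right)} = -8 + j j = -8 + j^{2}$)
$\left(-26 + F{\left(K{\left(-1,-5 \right)},-6 \right)}\right)^{2} = \left(-26 + \left(-6 - \left(8 - \left(-1\right)^{2}\right)\right)^{2}\right)^{2} = \left(-26 + \left(-6 + \left(-8 + 1\right)\right)^{2}\right)^{2} = \left(-26 + \left(-6 - 7\right)^{2}\right)^{2} = \left(-26 + \left(-13\right)^{2}\right)^{2} = \left(-26 + 169\right)^{2} = 143^{2} = 20449$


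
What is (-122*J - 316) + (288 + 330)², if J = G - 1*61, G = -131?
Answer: 405032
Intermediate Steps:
J = -192 (J = -131 - 1*61 = -131 - 61 = -192)
(-122*J - 316) + (288 + 330)² = (-122*(-192) - 316) + (288 + 330)² = (23424 - 316) + 618² = 23108 + 381924 = 405032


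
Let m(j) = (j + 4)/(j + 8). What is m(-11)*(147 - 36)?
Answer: 259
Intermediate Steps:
m(j) = (4 + j)/(8 + j)
m(-11)*(147 - 36) = ((4 - 11)/(8 - 11))*(147 - 36) = (-7/(-3))*111 = -⅓*(-7)*111 = (7/3)*111 = 259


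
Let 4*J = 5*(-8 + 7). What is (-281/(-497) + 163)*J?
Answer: -101615/497 ≈ -204.46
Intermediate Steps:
J = -5/4 (J = (5*(-8 + 7))/4 = (5*(-1))/4 = (¼)*(-5) = -5/4 ≈ -1.2500)
(-281/(-497) + 163)*J = (-281/(-497) + 163)*(-5/4) = (-281*(-1/497) + 163)*(-5/4) = (281/497 + 163)*(-5/4) = (81292/497)*(-5/4) = -101615/497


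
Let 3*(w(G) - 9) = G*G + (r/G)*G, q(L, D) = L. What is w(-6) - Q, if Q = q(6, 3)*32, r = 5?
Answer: -508/3 ≈ -169.33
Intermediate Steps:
Q = 192 (Q = 6*32 = 192)
w(G) = 32/3 + G**2/3 (w(G) = 9 + (G*G + (5/G)*G)/3 = 9 + (G**2 + 5)/3 = 9 + (5 + G**2)/3 = 9 + (5/3 + G**2/3) = 32/3 + G**2/3)
w(-6) - Q = (32/3 + (1/3)*(-6)**2) - 1*192 = (32/3 + (1/3)*36) - 192 = (32/3 + 12) - 192 = 68/3 - 192 = -508/3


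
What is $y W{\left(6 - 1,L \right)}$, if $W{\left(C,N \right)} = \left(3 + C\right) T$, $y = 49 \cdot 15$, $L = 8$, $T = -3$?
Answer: $-17640$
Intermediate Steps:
$y = 735$
$W{\left(C,N \right)} = -9 - 3 C$ ($W{\left(C,N \right)} = \left(3 + C\right) \left(-3\right) = -9 - 3 C$)
$y W{\left(6 - 1,L \right)} = 735 \left(-9 - 3 \left(6 - 1\right)\right) = 735 \left(-9 - 15\right) = 735 \left(-24\right) = -17640$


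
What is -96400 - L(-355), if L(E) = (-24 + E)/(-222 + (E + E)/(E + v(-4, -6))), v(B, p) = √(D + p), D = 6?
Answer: -21208379/220 ≈ -96402.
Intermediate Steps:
v(B, p) = √(6 + p)
L(E) = 6/55 - E/220 (L(E) = (-24 + E)/(-222 + (E + E)/(E + √(6 - 6))) = (-24 + E)/(-222 + (2*E)/(E + √0)) = (-24 + E)/(-222 + (2*E)/(E + 0)) = (-24 + E)/(-222 + (2*E)/E) = (-24 + E)/(-222 + 2) = (-24 + E)/(-220) = (-24 + E)*(-1/220) = 6/55 - E/220)
-96400 - L(-355) = -96400 - (6/55 - 1/220*(-355)) = -96400 - (6/55 + 71/44) = -96400 - 1*379/220 = -96400 - 379/220 = -21208379/220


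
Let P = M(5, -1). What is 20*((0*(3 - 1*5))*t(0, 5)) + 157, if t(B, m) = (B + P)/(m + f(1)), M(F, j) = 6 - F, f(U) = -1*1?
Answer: 157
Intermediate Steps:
f(U) = -1
P = 1 (P = 6 - 1*5 = 6 - 5 = 1)
t(B, m) = (1 + B)/(-1 + m) (t(B, m) = (B + 1)/(m - 1) = (1 + B)/(-1 + m))
20*((0*(3 - 1*5))*t(0, 5)) + 157 = 20*((0*(3 - 1*5))*((1 + 0)/(-1 + 5))) + 157 = 20*((0*(3 - 5))*(1/4)) + 157 = 20*((0*(-2))*((1/4)*1)) + 157 = 20*(0*(1/4)) + 157 = 20*0 + 157 = 0 + 157 = 157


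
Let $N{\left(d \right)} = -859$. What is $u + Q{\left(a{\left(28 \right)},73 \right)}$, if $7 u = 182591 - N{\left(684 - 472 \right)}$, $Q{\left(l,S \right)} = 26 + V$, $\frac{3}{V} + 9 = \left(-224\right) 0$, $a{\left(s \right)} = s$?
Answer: $\frac{550889}{21} \approx 26233.0$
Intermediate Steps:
$V = - \frac{1}{3}$ ($V = \frac{3}{-9 - 0} = \frac{3}{-9 + 0} = \frac{3}{-9} = 3 \left(- \frac{1}{9}\right) = - \frac{1}{3} \approx -0.33333$)
$Q{\left(l,S \right)} = \frac{77}{3}$ ($Q{\left(l,S \right)} = 26 - \frac{1}{3} = \frac{77}{3}$)
$u = \frac{183450}{7}$ ($u = \frac{182591 - -859}{7} = \frac{182591 + 859}{7} = \frac{1}{7} \cdot 183450 = \frac{183450}{7} \approx 26207.0$)
$u + Q{\left(a{\left(28 \right)},73 \right)} = \frac{183450}{7} + \frac{77}{3} = \frac{550889}{21}$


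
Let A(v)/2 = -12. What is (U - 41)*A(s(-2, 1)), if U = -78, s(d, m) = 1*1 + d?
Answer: 2856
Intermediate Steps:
s(d, m) = 1 + d
A(v) = -24 (A(v) = 2*(-12) = -24)
(U - 41)*A(s(-2, 1)) = (-78 - 41)*(-24) = -119*(-24) = 2856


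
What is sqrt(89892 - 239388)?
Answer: 2*I*sqrt(37374) ≈ 386.65*I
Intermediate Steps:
sqrt(89892 - 239388) = sqrt(-149496) = 2*I*sqrt(37374)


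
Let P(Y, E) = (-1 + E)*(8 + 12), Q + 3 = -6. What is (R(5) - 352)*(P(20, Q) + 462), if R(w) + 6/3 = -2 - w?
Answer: -94582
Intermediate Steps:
Q = -9 (Q = -3 - 6 = -9)
P(Y, E) = -20 + 20*E (P(Y, E) = (-1 + E)*20 = -20 + 20*E)
R(w) = -4 - w (R(w) = -2 + (-2 - w) = -4 - w)
(R(5) - 352)*(P(20, Q) + 462) = ((-4 - 1*5) - 352)*((-20 + 20*(-9)) + 462) = ((-4 - 5) - 352)*((-20 - 180) + 462) = (-9 - 352)*(-200 + 462) = -361*262 = -94582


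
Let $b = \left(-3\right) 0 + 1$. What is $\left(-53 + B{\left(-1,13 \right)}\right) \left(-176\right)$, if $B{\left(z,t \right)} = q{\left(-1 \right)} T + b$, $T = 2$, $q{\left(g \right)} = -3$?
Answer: $10208$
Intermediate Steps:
$b = 1$ ($b = 0 + 1 = 1$)
$B{\left(z,t \right)} = -5$ ($B{\left(z,t \right)} = \left(-3\right) 2 + 1 = -6 + 1 = -5$)
$\left(-53 + B{\left(-1,13 \right)}\right) \left(-176\right) = \left(-53 - 5\right) \left(-176\right) = \left(-58\right) \left(-176\right) = 10208$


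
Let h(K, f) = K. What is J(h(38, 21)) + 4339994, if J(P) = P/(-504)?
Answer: 1093678469/252 ≈ 4.3400e+6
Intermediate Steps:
J(P) = -P/504 (J(P) = P*(-1/504) = -P/504)
J(h(38, 21)) + 4339994 = -1/504*38 + 4339994 = -19/252 + 4339994 = 1093678469/252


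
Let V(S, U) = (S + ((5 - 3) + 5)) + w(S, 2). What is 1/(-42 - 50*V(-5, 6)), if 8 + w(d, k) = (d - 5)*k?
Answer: 1/1258 ≈ 0.00079491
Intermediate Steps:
w(d, k) = -8 + k*(-5 + d) (w(d, k) = -8 + (d - 5)*k = -8 + (-5 + d)*k = -8 + k*(-5 + d))
V(S, U) = -11 + 3*S (V(S, U) = (S + ((5 - 3) + 5)) + (-8 - 5*2 + S*2) = (S + (2 + 5)) + (-8 - 10 + 2*S) = (S + 7) + (-18 + 2*S) = (7 + S) + (-18 + 2*S) = -11 + 3*S)
1/(-42 - 50*V(-5, 6)) = 1/(-42 - 50*(-11 + 3*(-5))) = 1/(-42 - 50*(-11 - 15)) = 1/(-42 - 50*(-26)) = 1/(-42 + 1300) = 1/1258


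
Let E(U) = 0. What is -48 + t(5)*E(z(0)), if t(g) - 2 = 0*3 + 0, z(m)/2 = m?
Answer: -48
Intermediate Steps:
z(m) = 2*m
t(g) = 2 (t(g) = 2 + (0*3 + 0) = 2 + (0 + 0) = 2 + 0 = 2)
-48 + t(5)*E(z(0)) = -48 + 2*0 = -48 + 0 = -48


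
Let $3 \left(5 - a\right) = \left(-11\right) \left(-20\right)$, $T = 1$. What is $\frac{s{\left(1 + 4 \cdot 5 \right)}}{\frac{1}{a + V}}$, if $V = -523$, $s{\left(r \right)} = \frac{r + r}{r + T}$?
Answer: $- \frac{12418}{11} \approx -1128.9$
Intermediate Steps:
$s{\left(r \right)} = \frac{2 r}{1 + r}$ ($s{\left(r \right)} = \frac{r + r}{r + 1} = \frac{2 r}{1 + r}$)
$a = - \frac{205}{3}$ ($a = 5 - \frac{\left(-11\right) \left(-20\right)}{3} = 5 - \frac{220}{3} = - \frac{205}{3} \approx -68.333$)
$\frac{s{\left(1 + 4 \cdot 5 \right)}}{\frac{1}{a + V}} = \frac{2 \left(1 + 4 \cdot 5\right) \frac{1}{1 + \left(1 + 4 \cdot 5\right)}}{\frac{1}{- \frac{205}{3} - 523}} = \frac{2 \left(1 + 20\right) \frac{1}{1 + \left(1 + 20\right)}}{\frac{1}{- \frac{1774}{3}}} = \frac{2 \cdot 21 \frac{1}{1 + 21}}{- \frac{3}{1774}} = 2 \cdot 21 \cdot \frac{1}{22} \left(- \frac{1774}{3}\right) = \frac{21}{11} \left(- \frac{1774}{3}\right) = - \frac{12418}{11}$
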